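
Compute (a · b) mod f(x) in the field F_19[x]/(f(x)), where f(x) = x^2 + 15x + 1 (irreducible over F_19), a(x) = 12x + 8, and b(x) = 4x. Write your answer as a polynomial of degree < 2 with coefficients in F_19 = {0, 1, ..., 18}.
a · b ≡ 15x + 9 (mod f(x))

Multiply in F_19[x]: a(x)·b(x) = (12x + 8)·(4x) = 10x^2 + 13x. This has degree ≥ 2, so divide by f(x) over F_19: 10x^2 + 13x = (10)·(x^2 + 15x + 1) + (15x + 9). Hence a·b ≡ 15x + 9 (mod f). (F_19[x]/(f) is a field with 19^2 = 361 elements since f is irreducible of degree 2.)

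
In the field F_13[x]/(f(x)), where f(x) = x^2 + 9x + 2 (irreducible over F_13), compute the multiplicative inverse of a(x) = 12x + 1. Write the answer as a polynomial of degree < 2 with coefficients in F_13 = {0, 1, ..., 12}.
a(x)^(-1) ≡ 12x + 3 (mod f(x))

Since f is irreducible over F_13, F_13[x]/(f) is a field and a(x) ≠ 0 has an inverse. Apply the extended Euclidean algorithm to f(x) and a(x) in F_13[x]: f(x) = (12x + 3)·a(x) + (12). The last nonzero remainder is the constant 12 = gcd(f, a) in F_13. Back-substituting through the division chain expresses 12 = s(x)·a(x) + t(x)·f(x) with s(x) ≡ x + 10 (mod f), so (x + 10)·a(x) ≡ 12 (mod f). Multiplying by 12^(-1) ≡ 12 in F_13 gives a(x)^(-1) ≡ 12·(x + 10) ≡ 12x + 3 (mod f). Check: (12x + 1)·(12x + 3) = x^2 + 9x + 3 ≡ 1 (mod x^2 + 9x + 2).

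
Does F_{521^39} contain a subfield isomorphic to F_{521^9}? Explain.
No: F_{521^9} is not a subfield of F_{521^39}

F_{p^m} embeds in F_{p^n} iff m | n. Here 9 ∤ 39 (since 39 = 4·9 + 3 with remainder 3 ≠ 0), so F_{521^9} is not a subfield of F_{521^39}. Equivalently: if it were, the tower law would give 9 = [F_{521^9}:F_521] dividing [F_{521^39}:F_521] = 39, contradiction.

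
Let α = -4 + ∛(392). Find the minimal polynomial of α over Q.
m_α(x) = x^3 + 12x^2 + 48x - 328

Set β = α + 4 = ∛(392), so β^3 = 392. Then (α + 4)^3 - 392 = 0, i.e. α is a root of g(x) = (x + 4)^3 - 392 = x^3 + 12x^2 + 48x - 328. Since g(x) = h(x + 4) where h(x) = x^3 - 392, and h is irreducible over Q (because 392 is not a perfect cube, so h has no rational root, and a monic cubic with no rational root is irreducible), g is also irreducible (irreducibility is preserved under the substitution x → x + 4). Hence m_α(x) = x^3 + 12x^2 + 48x - 328.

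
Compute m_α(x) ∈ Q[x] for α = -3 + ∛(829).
m_α(x) = x^3 + 9x^2 + 27x - 802

Set β = α + 3 = ∛(829), so β^3 = 829. Then (α + 3)^3 - 829 = 0, i.e. α is a root of g(x) = (x + 3)^3 - 829 = x^3 + 9x^2 + 27x - 802. Since g(x) = h(x + 3) where h(x) = x^3 - 829, and h is irreducible over Q (because 829 is not a perfect cube, so h has no rational root, and a monic cubic with no rational root is irreducible), g is also irreducible (irreducibility is preserved under the substitution x → x + 3). Hence m_α(x) = x^3 + 9x^2 + 27x - 802.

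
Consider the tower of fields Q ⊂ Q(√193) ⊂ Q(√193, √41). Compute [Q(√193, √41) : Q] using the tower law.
[Q(√193, √41) : Q] = 4

[Q(√193):Q] = 2 (min poly x^2 - 193, irreducible since 193 is squarefree > 1). For the top step, suppose √41 ∈ Q(√193), say √41 = c + d√193 with c, d ∈ Q. Squaring: 41 = c^2 + 193d^2 + 2cd√193. Since √193 ∉ Q this forces 2cd = 0. If d = 0 then √41 = c ∈ Q, contradicting 41 squarefree > 1. If c = 0 then 41 = 193d^2, so 193·41 = (193d)^2 is a perfect square in Q — but 193·41 = 7913 is not a perfect square (since 193 and 41 are distinct squarefree integers). Contradiction. Hence √41 ∉ Q(√193), so x^2 - 41 stays irreducible over Q(√193) and [Q(√193, √41) : Q(√193)] = 2. By the tower law, [Q(√193, √41) : Q] = 2 · 2 = 4.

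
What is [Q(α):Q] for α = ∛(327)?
[Q(α):Q] = 3

The minimal polynomial of α is x^3 - 327, irreducible over Q since 327 is not a perfect cube (so x^3 - 327 has no rational root). Hence [Q(α):Q] = deg(m_α) = 3.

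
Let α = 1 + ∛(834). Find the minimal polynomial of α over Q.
m_α(x) = x^3 - 3x^2 + 3x - 835

Set β = α - 1 = ∛(834), so β^3 = 834. Then (α - 1)^3 - 834 = 0, i.e. α is a root of g(x) = (x - 1)^3 - 834 = x^3 - 3x^2 + 3x - 835. Since g(x) = h(x - 1) where h(x) = x^3 - 834, and h is irreducible over Q (because 834 is not a perfect cube, so h has no rational root, and a monic cubic with no rational root is irreducible), g is also irreducible (irreducibility is preserved under the substitution x → x - 1). Hence m_α(x) = x^3 - 3x^2 + 3x - 835.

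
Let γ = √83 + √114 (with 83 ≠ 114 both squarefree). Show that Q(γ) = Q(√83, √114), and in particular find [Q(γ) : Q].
[Q(γ) : Q] = 4 (equivalently, Q(γ) = Q(√83, √114))

Obviously Q(γ) ⊆ Q(√83, √114), and [Q(√83, √114):Q] = 4 (since 83, 114 are distinct squarefree integers > 1 with 9462 not a perfect square). To show equality we compute the minimal polynomial of γ. From γ = √83 + √114: γ^2 = 83 + 2√(9462) + 114 = 197 + 2√(9462), so γ^2 - 197 = 2√(9462); squaring, (γ^2 - 197)^2 = 4·9462, i.e. γ^4 - 394γ^2 + 38809 - 37848 = 0, i.e. γ^4 - 394γ^2 + 961 = 0. So γ is a root of x^4 - 394x^2 + 961. This polynomial is irreducible over Q: it has no rational root (each ±√83 ± √114 is irrational), and any factorization into two quadratics over Q would force √(9462) ∈ Q (pairing opposite roots) or √83, √114 ∈ Q (other pairings), all impossible. Hence [Q(γ):Q] = 4 = [Q(√83, √114):Q], so Q(γ) = Q(√83, √114).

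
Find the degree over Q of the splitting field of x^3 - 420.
[K : Q] = 6

The roots of x^3 - 420 are ∛420, ω∛420, ω^2∛420 where ω = e^(2πi/3) is a primitive cube root of unity, so K = Q(∛420, ω). Now [Q(∛420):Q] = 3 (since 420 is not a perfect cube, x^3 - 420 is irreducible) and [Q(ω):Q] = 2. Both 2 and 3 divide [K:Q], and [K:Q] ≤ 3·2 = 6, so [K:Q] = 6. (Equivalently: Q(∛420) ⊂ R but ω ∉ R, so [K : Q(∛420)] = 2.)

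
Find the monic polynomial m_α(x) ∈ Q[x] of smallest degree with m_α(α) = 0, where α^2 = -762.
m_α(x) = x^2 + 762

α satisfies α^2 + 762 = 0, so x^2 + 762 annihilates α. Since d = -762 is squarefree and ≠ 1, it is not a perfect square in Q, so x^2 + 762 has no rational root and is therefore irreducible over Q (a degree-2 polynomial over a field is irreducible iff it has no root). Hence m_α(x) = x^2 + 762.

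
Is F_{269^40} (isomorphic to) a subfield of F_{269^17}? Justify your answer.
No: F_{269^40} is not a subfield of F_{269^17}

F_{p^m} embeds in F_{p^n} iff m | n. Here 40 ∤ 17 (since 17 = 0·40 + 17 with remainder 17 ≠ 0), so F_{269^40} is not a subfield of F_{269^17}. Equivalently: if it were, the tower law would give 40 = [F_{269^40}:F_269] dividing [F_{269^17}:F_269] = 17, contradiction.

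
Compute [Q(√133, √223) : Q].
[Q(√133, √223) : Q] = 4

[Q(√133):Q] = 2 (min poly x^2 - 133, irreducible since 133 is squarefree > 1). For the top step, suppose √223 ∈ Q(√133), say √223 = c + d√133 with c, d ∈ Q. Squaring: 223 = c^2 + 133d^2 + 2cd√133. Since √133 ∉ Q this forces 2cd = 0. If d = 0 then √223 = c ∈ Q, contradicting 223 squarefree > 1. If c = 0 then 223 = 133d^2, so 133·223 = (133d)^2 is a perfect square in Q — but 133·223 = 29659 is not a perfect square (since 133 and 223 are distinct squarefree integers). Contradiction. Hence √223 ∉ Q(√133), so x^2 - 223 stays irreducible over Q(√133) and [Q(√133, √223) : Q(√133)] = 2. By the tower law, [Q(√133, √223) : Q] = 2 · 2 = 4.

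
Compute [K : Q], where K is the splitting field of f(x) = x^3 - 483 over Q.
[K : Q] = 6

The roots of x^3 - 483 are ∛483, ω∛483, ω^2∛483 where ω = e^(2πi/3) is a primitive cube root of unity, so K = Q(∛483, ω). Now [Q(∛483):Q] = 3 (since 483 is not a perfect cube, x^3 - 483 is irreducible) and [Q(ω):Q] = 2. Both 2 and 3 divide [K:Q], and [K:Q] ≤ 3·2 = 6, so [K:Q] = 6. (Equivalently: Q(∛483) ⊂ R but ω ∉ R, so [K : Q(∛483)] = 2.)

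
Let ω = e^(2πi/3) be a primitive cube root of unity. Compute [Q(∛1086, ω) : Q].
[Q(∛1086, ω) : Q] = 6

[Q(∛1086):Q] = 3 (min poly x^3 - 1086, irreducible since 1086 is not a perfect cube). [Q(ω):Q] = 2 (min poly x^2 + x + 1). Since Q(∛1086) ⊂ R and ω ∉ R, we have ω ∉ Q(∛1086), so x^2 + x + 1 remains irreducible over Q(∛1086) and [Q(∛1086, ω) : Q(∛1086)] = 2. By the tower law, [Q(∛1086, ω) : Q] = 3 · 2 = 6. (In fact Q(∛1086, ω) is the splitting field of x^3 - 1086 over Q.)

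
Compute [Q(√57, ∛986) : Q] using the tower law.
[Q(√57, ∛986) : Q] = 6

Let L = Q(√57, ∛986). Since Q(√57) ⊂ L and [Q(√57):Q] = 2, the tower law gives 2 | [L:Q]. Likewise Q(∛986) ⊂ L with [Q(∛986):Q] = 3 (because 986 is not a perfect cube), so 3 | [L:Q]. As gcd(2,3) = 1, [L:Q] is divisible by 6. Conversely L is generated over Q by √57 and ∛986, so [L:Q] ≤ 2·3 = 6. Therefore [Q(√57, ∛986) : Q] = 6.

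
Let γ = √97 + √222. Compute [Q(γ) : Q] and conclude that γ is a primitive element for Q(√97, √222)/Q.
[Q(γ) : Q] = 4 (equivalently, Q(γ) = Q(√97, √222))

Obviously Q(γ) ⊆ Q(√97, √222), and [Q(√97, √222):Q] = 4 (since 97, 222 are distinct squarefree integers > 1 with 21534 not a perfect square). To show equality we compute the minimal polynomial of γ. From γ = √97 + √222: γ^2 = 97 + 2√(21534) + 222 = 319 + 2√(21534), so γ^2 - 319 = 2√(21534); squaring, (γ^2 - 319)^2 = 4·21534, i.e. γ^4 - 638γ^2 + 101761 - 86136 = 0, i.e. γ^4 - 638γ^2 + 15625 = 0. So γ is a root of x^4 - 638x^2 + 15625. This polynomial is irreducible over Q: it has no rational root (each ±√97 ± √222 is irrational), and any factorization into two quadratics over Q would force √(21534) ∈ Q (pairing opposite roots) or √97, √222 ∈ Q (other pairings), all impossible. Hence [Q(γ):Q] = 4 = [Q(√97, √222):Q], so Q(γ) = Q(√97, √222).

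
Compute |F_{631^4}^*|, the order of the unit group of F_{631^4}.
|F_{631^4}^*| = 158532181920

F_{631^4} has 631^4 = 158532181921 elements; its multiplicative group consists of all nonzero elements, so |F_{631^4}^*| = 158532181921 - 1 = 158532181920. (It is cyclic since any finite subgroup of the multiplicative group of a field is cyclic.)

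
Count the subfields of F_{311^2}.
F_{311^2} has 2 subfields

The subfields of F_{p^n} are exactly the fields F_{p^d} for d | n (each is the fixed field of the unique index-d subgroup of Gal(F_{p^n}/F_p) ≅ Z/nZ). The divisors of n = 2 are {1, 2}, giving 2 subfields: F_{311^1}, F_{311^2}.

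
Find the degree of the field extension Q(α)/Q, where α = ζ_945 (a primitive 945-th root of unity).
[Q(α):Q] = 432

The minimal polynomial of ζ_945 over Q is the 945-th cyclotomic polynomial Φ_945(x), which is irreducible over Q and has degree φ(945) = 432. Hence [Q(α):Q] = φ(945) = 432.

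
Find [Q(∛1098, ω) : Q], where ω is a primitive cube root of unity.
[Q(∛1098, ω) : Q] = 6

[Q(∛1098):Q] = 3 (min poly x^3 - 1098, irreducible since 1098 is not a perfect cube). [Q(ω):Q] = 2 (min poly x^2 + x + 1). Since Q(∛1098) ⊂ R and ω ∉ R, we have ω ∉ Q(∛1098), so x^2 + x + 1 remains irreducible over Q(∛1098) and [Q(∛1098, ω) : Q(∛1098)] = 2. By the tower law, [Q(∛1098, ω) : Q] = 3 · 2 = 6. (In fact Q(∛1098, ω) is the splitting field of x^3 - 1098 over Q.)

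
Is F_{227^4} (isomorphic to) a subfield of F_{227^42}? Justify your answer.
No: F_{227^4} is not a subfield of F_{227^42}

F_{p^m} embeds in F_{p^n} iff m | n. Here 4 ∤ 42 (since 42 = 10·4 + 2 with remainder 2 ≠ 0), so F_{227^4} is not a subfield of F_{227^42}. Equivalently: if it were, the tower law would give 4 = [F_{227^4}:F_227] dividing [F_{227^42}:F_227] = 42, contradiction.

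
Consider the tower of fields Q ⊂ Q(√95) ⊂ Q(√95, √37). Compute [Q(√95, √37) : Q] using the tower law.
[Q(√95, √37) : Q] = 4

[Q(√95):Q] = 2 (min poly x^2 - 95, irreducible since 95 is squarefree > 1). For the top step, suppose √37 ∈ Q(√95), say √37 = c + d√95 with c, d ∈ Q. Squaring: 37 = c^2 + 95d^2 + 2cd√95. Since √95 ∉ Q this forces 2cd = 0. If d = 0 then √37 = c ∈ Q, contradicting 37 squarefree > 1. If c = 0 then 37 = 95d^2, so 95·37 = (95d)^2 is a perfect square in Q — but 95·37 = 3515 is not a perfect square (since 95 and 37 are distinct squarefree integers). Contradiction. Hence √37 ∉ Q(√95), so x^2 - 37 stays irreducible over Q(√95) and [Q(√95, √37) : Q(√95)] = 2. By the tower law, [Q(√95, √37) : Q] = 2 · 2 = 4.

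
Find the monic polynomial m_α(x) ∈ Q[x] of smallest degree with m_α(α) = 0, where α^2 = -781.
m_α(x) = x^2 + 781

α satisfies α^2 + 781 = 0, so x^2 + 781 annihilates α. Since d = -781 is squarefree and ≠ 1, it is not a perfect square in Q, so x^2 + 781 has no rational root and is therefore irreducible over Q (a degree-2 polynomial over a field is irreducible iff it has no root). Hence m_α(x) = x^2 + 781.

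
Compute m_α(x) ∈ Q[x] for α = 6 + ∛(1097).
m_α(x) = x^3 - 18x^2 + 108x - 1313

Set β = α - 6 = ∛(1097), so β^3 = 1097. Then (α - 6)^3 - 1097 = 0, i.e. α is a root of g(x) = (x - 6)^3 - 1097 = x^3 - 18x^2 + 108x - 1313. Since g(x) = h(x - 6) where h(x) = x^3 - 1097, and h is irreducible over Q (because 1097 is not a perfect cube, so h has no rational root, and a monic cubic with no rational root is irreducible), g is also irreducible (irreducibility is preserved under the substitution x → x - 6). Hence m_α(x) = x^3 - 18x^2 + 108x - 1313.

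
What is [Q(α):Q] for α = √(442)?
[Q(α):Q] = 2

[Q(α):Q] equals the degree of the minimal polynomial of α. Here α^2 = 442 and x^2 - 442 is irreducible (d = 442 is squarefree, ≠ 1, hence not a square), so deg(m_α) = 2. Thus [Q(α):Q] = 2.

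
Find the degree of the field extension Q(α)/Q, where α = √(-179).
[Q(α):Q] = 2

[Q(α):Q] equals the degree of the minimal polynomial of α. Here α^2 = -179 and x^2 + 179 is irreducible (d = -179 is squarefree, ≠ 1, hence not a square), so deg(m_α) = 2. Thus [Q(α):Q] = 2.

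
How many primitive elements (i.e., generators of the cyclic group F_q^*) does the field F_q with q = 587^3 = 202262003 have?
There are φ(202262002) = 100442160 primitive elements

F_q^* is cyclic of order q - 1 = 202262002. A cyclic group of order m has exactly φ(m) generators. Here m = 202262002 = 2 · 293 · 547 · 631, so the number of primitive elements is φ(202262002) = 100442160.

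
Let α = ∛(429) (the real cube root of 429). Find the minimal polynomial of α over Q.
m_α(x) = x^3 - 429

α satisfies α^3 = 429, so x^3 - 429 annihilates α. By the rational root test, a rational root p/q (in lowest terms) of x^3 - 429 would satisfy p^3 = 429 q^3, forcing q = 1 and p^3 = 429; but 429 is not a perfect cube, contradiction. A monic cubic over Q with no rational root is irreducible (any nontrivial factorization would include a linear factor). Hence x^3 - 429 is the minimal polynomial of α, and in particular [Q(α):Q] = 3.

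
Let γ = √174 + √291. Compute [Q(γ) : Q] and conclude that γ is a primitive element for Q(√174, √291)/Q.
[Q(γ) : Q] = 4 (equivalently, Q(γ) = Q(√174, √291))

Obviously Q(γ) ⊆ Q(√174, √291), and [Q(√174, √291):Q] = 4 (since 174, 291 are distinct squarefree integers > 1 with 50634 not a perfect square). To show equality we compute the minimal polynomial of γ. From γ = √174 + √291: γ^2 = 174 + 2√(50634) + 291 = 465 + 2√(50634), so γ^2 - 465 = 2√(50634); squaring, (γ^2 - 465)^2 = 4·50634, i.e. γ^4 - 930γ^2 + 216225 - 202536 = 0, i.e. γ^4 - 930γ^2 + 13689 = 0. So γ is a root of x^4 - 930x^2 + 13689. This polynomial is irreducible over Q: it has no rational root (each ±√174 ± √291 is irrational), and any factorization into two quadratics over Q would force √(50634) ∈ Q (pairing opposite roots) or √174, √291 ∈ Q (other pairings), all impossible. Hence [Q(γ):Q] = 4 = [Q(√174, √291):Q], so Q(γ) = Q(√174, √291).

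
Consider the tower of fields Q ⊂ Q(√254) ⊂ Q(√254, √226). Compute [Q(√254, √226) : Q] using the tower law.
[Q(√254, √226) : Q] = 4

[Q(√254):Q] = 2 (min poly x^2 - 254, irreducible since 254 is squarefree > 1). For the top step, suppose √226 ∈ Q(√254), say √226 = c + d√254 with c, d ∈ Q. Squaring: 226 = c^2 + 254d^2 + 2cd√254. Since √254 ∉ Q this forces 2cd = 0. If d = 0 then √226 = c ∈ Q, contradicting 226 squarefree > 1. If c = 0 then 226 = 254d^2, so 254·226 = (254d)^2 is a perfect square in Q — but 254·226 = 57404 is not a perfect square (since 254 and 226 are distinct squarefree integers). Contradiction. Hence √226 ∉ Q(√254), so x^2 - 226 stays irreducible over Q(√254) and [Q(√254, √226) : Q(√254)] = 2. By the tower law, [Q(√254, √226) : Q] = 2 · 2 = 4.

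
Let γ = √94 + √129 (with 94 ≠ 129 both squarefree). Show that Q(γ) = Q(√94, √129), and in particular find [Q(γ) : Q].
[Q(γ) : Q] = 4 (equivalently, Q(γ) = Q(√94, √129))

Obviously Q(γ) ⊆ Q(√94, √129), and [Q(√94, √129):Q] = 4 (since 94, 129 are distinct squarefree integers > 1 with 12126 not a perfect square). To show equality we compute the minimal polynomial of γ. From γ = √94 + √129: γ^2 = 94 + 2√(12126) + 129 = 223 + 2√(12126), so γ^2 - 223 = 2√(12126); squaring, (γ^2 - 223)^2 = 4·12126, i.e. γ^4 - 446γ^2 + 49729 - 48504 = 0, i.e. γ^4 - 446γ^2 + 1225 = 0. So γ is a root of x^4 - 446x^2 + 1225. This polynomial is irreducible over Q: it has no rational root (each ±√94 ± √129 is irrational), and any factorization into two quadratics over Q would force √(12126) ∈ Q (pairing opposite roots) or √94, √129 ∈ Q (other pairings), all impossible. Hence [Q(γ):Q] = 4 = [Q(√94, √129):Q], so Q(γ) = Q(√94, √129).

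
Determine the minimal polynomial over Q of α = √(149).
m_α(x) = x^2 - 149

α satisfies α^2 - 149 = 0, so x^2 - 149 annihilates α. Since d = 149 is squarefree and ≠ 1, it is not a perfect square in Q, so x^2 - 149 has no rational root and is therefore irreducible over Q (a degree-2 polynomial over a field is irreducible iff it has no root). Hence m_α(x) = x^2 - 149.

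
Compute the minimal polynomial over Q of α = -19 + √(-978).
m_α(x) = x^2 + 38x + 1339

From α + 19 = √(-978), squaring gives (α + 19)^2 = -978, i.e. α^2 + 38α + 361 = -978, so α^2 + 38α + 1339 = 0. The discriminant of x^2 + 38x + 1339 is (38)^2 - 4·(1339) = 1444 - 5356 = -3912, and 4·(-978) is not a perfect square in Q since -978 is squarefree and ≠ 1. Hence x^2 + 38x + 1339 is irreducible over Q and is the minimal polynomial of α.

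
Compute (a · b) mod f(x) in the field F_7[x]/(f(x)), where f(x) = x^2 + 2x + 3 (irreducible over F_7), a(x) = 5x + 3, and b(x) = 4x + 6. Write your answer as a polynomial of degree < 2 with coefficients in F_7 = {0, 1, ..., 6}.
a · b ≡ 2x (mod f(x))

Multiply in F_7[x]: a(x)·b(x) = (5x + 3)·(4x + 6) = 6x^2 + 4. This has degree ≥ 2, so divide by f(x) over F_7: 6x^2 + 4 = (6)·(x^2 + 2x + 3) + (2x). Hence a·b ≡ 2x (mod f). (F_7[x]/(f) is a field with 7^2 = 49 elements since f is irreducible of degree 2.)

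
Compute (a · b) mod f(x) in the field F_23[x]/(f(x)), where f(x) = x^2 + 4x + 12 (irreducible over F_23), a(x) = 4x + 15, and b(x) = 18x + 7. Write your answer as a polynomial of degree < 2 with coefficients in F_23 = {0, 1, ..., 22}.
a · b ≡ 10x (mod f(x))

Multiply in F_23[x]: a(x)·b(x) = (4x + 15)·(18x + 7) = 3x^2 + 22x + 13. This has degree ≥ 2, so divide by f(x) over F_23: 3x^2 + 22x + 13 = (3)·(x^2 + 4x + 12) + (10x). Hence a·b ≡ 10x (mod f). (F_23[x]/(f) is a field with 23^2 = 529 elements since f is irreducible of degree 2.)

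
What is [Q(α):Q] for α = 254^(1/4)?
[Q(α):Q] = 4

α is a root of x^4 - 254. By Eisenstein's criterion at the prime p = 2 (which divides the constant term 254 but p^2 = 4 does not, since 254 is squarefree), x^4 - 254 is irreducible over Q. Hence [Q(α):Q] = 4.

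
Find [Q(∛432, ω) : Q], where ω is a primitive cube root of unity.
[Q(∛432, ω) : Q] = 6

[Q(∛432):Q] = 3 (min poly x^3 - 432, irreducible since 432 is not a perfect cube). [Q(ω):Q] = 2 (min poly x^2 + x + 1). Since Q(∛432) ⊂ R and ω ∉ R, we have ω ∉ Q(∛432), so x^2 + x + 1 remains irreducible over Q(∛432) and [Q(∛432, ω) : Q(∛432)] = 2. By the tower law, [Q(∛432, ω) : Q] = 3 · 2 = 6. (In fact Q(∛432, ω) is the splitting field of x^3 - 432 over Q.)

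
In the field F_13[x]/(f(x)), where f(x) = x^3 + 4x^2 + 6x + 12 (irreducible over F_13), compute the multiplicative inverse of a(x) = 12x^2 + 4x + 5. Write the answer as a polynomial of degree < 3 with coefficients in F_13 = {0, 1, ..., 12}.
a(x)^(-1) ≡ 2x^2 + 8x + 9 (mod f(x))

Since f is irreducible over F_13, F_13[x]/(f) is a field and a(x) ≠ 0 has an inverse. Apply the extended Euclidean algorithm to f(x) and a(x) in F_13[x]: f(x) = (12x + 5)·a(x) + (4x);  a(x) = (3x + 1)·(4x) + (5). The last nonzero remainder is the constant 5 = gcd(f, a) in F_13. Back-substituting through the division chain expresses 5 = s(x)·a(x) + t(x)·f(x) with s(x) ≡ 10x^2 + x + 6 (mod f), so (10x^2 + x + 6)·a(x) ≡ 5 (mod f). Multiplying by 5^(-1) ≡ 8 in F_13 gives a(x)^(-1) ≡ 8·(10x^2 + x + 6) ≡ 2x^2 + 8x + 9 (mod f). Check: (12x^2 + 4x + 5)·(2x^2 + 8x + 9) = 11x^4 + 7x^2 + 11x + 6 ≡ 1 (mod x^3 + 4x^2 + 6x + 12).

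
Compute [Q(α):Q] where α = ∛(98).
[Q(α):Q] = 3

The minimal polynomial of α is x^3 - 98, irreducible over Q since 98 is not a perfect cube (so x^3 - 98 has no rational root). Hence [Q(α):Q] = deg(m_α) = 3.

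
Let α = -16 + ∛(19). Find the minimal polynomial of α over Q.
m_α(x) = x^3 + 48x^2 + 768x + 4077

Set β = α + 16 = ∛(19), so β^3 = 19. Then (α + 16)^3 - 19 = 0, i.e. α is a root of g(x) = (x + 16)^3 - 19 = x^3 + 48x^2 + 768x + 4077. Since g(x) = h(x + 16) where h(x) = x^3 - 19, and h is irreducible over Q (because 19 is not a perfect cube, so h has no rational root, and a monic cubic with no rational root is irreducible), g is also irreducible (irreducibility is preserved under the substitution x → x + 16). Hence m_α(x) = x^3 + 48x^2 + 768x + 4077.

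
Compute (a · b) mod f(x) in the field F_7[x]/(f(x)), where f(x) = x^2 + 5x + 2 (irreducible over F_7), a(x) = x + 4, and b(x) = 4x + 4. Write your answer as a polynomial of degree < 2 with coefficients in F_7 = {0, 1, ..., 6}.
a · b ≡ 1 (mod f(x))

Multiply in F_7[x]: a(x)·b(x) = (x + 4)·(4x + 4) = 4x^2 + 6x + 2. This has degree ≥ 2, so divide by f(x) over F_7: 4x^2 + 6x + 2 = (4)·(x^2 + 5x + 2) + (1). Hence a·b ≡ 1 (mod f). (F_7[x]/(f) is a field with 7^2 = 49 elements since f is irreducible of degree 2.)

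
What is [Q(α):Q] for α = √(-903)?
[Q(α):Q] = 2

[Q(α):Q] equals the degree of the minimal polynomial of α. Here α^2 = -903 and x^2 + 903 is irreducible (d = -903 is squarefree, ≠ 1, hence not a square), so deg(m_α) = 2. Thus [Q(α):Q] = 2.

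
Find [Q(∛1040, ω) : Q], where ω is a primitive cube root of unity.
[Q(∛1040, ω) : Q] = 6

[Q(∛1040):Q] = 3 (min poly x^3 - 1040, irreducible since 1040 is not a perfect cube). [Q(ω):Q] = 2 (min poly x^2 + x + 1). Since Q(∛1040) ⊂ R and ω ∉ R, we have ω ∉ Q(∛1040), so x^2 + x + 1 remains irreducible over Q(∛1040) and [Q(∛1040, ω) : Q(∛1040)] = 2. By the tower law, [Q(∛1040, ω) : Q] = 3 · 2 = 6. (In fact Q(∛1040, ω) is the splitting field of x^3 - 1040 over Q.)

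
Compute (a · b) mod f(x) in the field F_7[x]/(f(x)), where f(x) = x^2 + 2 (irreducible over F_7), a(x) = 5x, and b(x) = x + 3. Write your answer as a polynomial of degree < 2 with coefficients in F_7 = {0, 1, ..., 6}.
a · b ≡ x + 4 (mod f(x))

Multiply in F_7[x]: a(x)·b(x) = (5x)·(x + 3) = 5x^2 + x. This has degree ≥ 2, so divide by f(x) over F_7: 5x^2 + x = (5)·(x^2 + 2) + (x + 4). Hence a·b ≡ x + 4 (mod f). (F_7[x]/(f) is a field with 7^2 = 49 elements since f is irreducible of degree 2.)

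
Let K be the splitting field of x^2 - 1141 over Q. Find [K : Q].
[K : Q] = 2

f(x) = x^2 - 1141 factors as (x - √1141)(x + √1141). The splitting field is K = Q(√1141). Since 1141 is squarefree and > 1, it is not a perfect square, so x^2 - 1141 is irreducible over Q and [Q(√1141) : Q] = 2. Hence [K : Q] = 2.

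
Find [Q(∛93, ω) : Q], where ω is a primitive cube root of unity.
[Q(∛93, ω) : Q] = 6

[Q(∛93):Q] = 3 (min poly x^3 - 93, irreducible since 93 is not a perfect cube). [Q(ω):Q] = 2 (min poly x^2 + x + 1). Since Q(∛93) ⊂ R and ω ∉ R, we have ω ∉ Q(∛93), so x^2 + x + 1 remains irreducible over Q(∛93) and [Q(∛93, ω) : Q(∛93)] = 2. By the tower law, [Q(∛93, ω) : Q] = 3 · 2 = 6. (In fact Q(∛93, ω) is the splitting field of x^3 - 93 over Q.)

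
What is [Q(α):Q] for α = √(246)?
[Q(α):Q] = 2

[Q(α):Q] equals the degree of the minimal polynomial of α. Here α^2 = 246 and x^2 - 246 is irreducible (d = 246 is squarefree, ≠ 1, hence not a square), so deg(m_α) = 2. Thus [Q(α):Q] = 2.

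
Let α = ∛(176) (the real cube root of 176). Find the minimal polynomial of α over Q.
m_α(x) = x^3 - 176

α satisfies α^3 = 176, so x^3 - 176 annihilates α. By the rational root test, a rational root p/q (in lowest terms) of x^3 - 176 would satisfy p^3 = 176 q^3, forcing q = 1 and p^3 = 176; but 176 is not a perfect cube, contradiction. A monic cubic over Q with no rational root is irreducible (any nontrivial factorization would include a linear factor). Hence x^3 - 176 is the minimal polynomial of α, and in particular [Q(α):Q] = 3.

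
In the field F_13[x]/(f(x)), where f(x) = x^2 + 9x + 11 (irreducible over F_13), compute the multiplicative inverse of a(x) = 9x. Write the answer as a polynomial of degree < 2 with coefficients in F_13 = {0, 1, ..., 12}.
a(x)^(-1) ≡ 8x + 7 (mod f(x))

Since f is irreducible over F_13, F_13[x]/(f) is a field and a(x) ≠ 0 has an inverse. Apply the extended Euclidean algorithm to f(x) and a(x) in F_13[x]: f(x) = (3x + 1)·a(x) + (11). The last nonzero remainder is the constant 11 = gcd(f, a) in F_13. Back-substituting through the division chain expresses 11 = s(x)·a(x) + t(x)·f(x) with s(x) ≡ 10x + 12 (mod f), so (10x + 12)·a(x) ≡ 11 (mod f). Multiplying by 11^(-1) ≡ 6 in F_13 gives a(x)^(-1) ≡ 6·(10x + 12) ≡ 8x + 7 (mod f). Check: (9x)·(8x + 7) = 7x^2 + 11x ≡ 1 (mod x^2 + 9x + 11).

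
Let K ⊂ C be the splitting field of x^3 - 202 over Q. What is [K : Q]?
[K : Q] = 6

The roots of x^3 - 202 are ∛202, ω∛202, ω^2∛202 where ω = e^(2πi/3) is a primitive cube root of unity, so K = Q(∛202, ω). Now [Q(∛202):Q] = 3 (since 202 is not a perfect cube, x^3 - 202 is irreducible) and [Q(ω):Q] = 2. Both 2 and 3 divide [K:Q], and [K:Q] ≤ 3·2 = 6, so [K:Q] = 6. (Equivalently: Q(∛202) ⊂ R but ω ∉ R, so [K : Q(∛202)] = 2.)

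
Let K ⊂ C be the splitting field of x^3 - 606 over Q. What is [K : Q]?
[K : Q] = 6

The roots of x^3 - 606 are ∛606, ω∛606, ω^2∛606 where ω = e^(2πi/3) is a primitive cube root of unity, so K = Q(∛606, ω). Now [Q(∛606):Q] = 3 (since 606 is not a perfect cube, x^3 - 606 is irreducible) and [Q(ω):Q] = 2. Both 2 and 3 divide [K:Q], and [K:Q] ≤ 3·2 = 6, so [K:Q] = 6. (Equivalently: Q(∛606) ⊂ R but ω ∉ R, so [K : Q(∛606)] = 2.)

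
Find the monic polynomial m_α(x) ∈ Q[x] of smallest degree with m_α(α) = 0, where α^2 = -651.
m_α(x) = x^2 + 651

α satisfies α^2 + 651 = 0, so x^2 + 651 annihilates α. Since d = -651 is squarefree and ≠ 1, it is not a perfect square in Q, so x^2 + 651 has no rational root and is therefore irreducible over Q (a degree-2 polynomial over a field is irreducible iff it has no root). Hence m_α(x) = x^2 + 651.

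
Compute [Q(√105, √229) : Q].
[Q(√105, √229) : Q] = 4

[Q(√105):Q] = 2 (min poly x^2 - 105, irreducible since 105 is squarefree > 1). For the top step, suppose √229 ∈ Q(√105), say √229 = c + d√105 with c, d ∈ Q. Squaring: 229 = c^2 + 105d^2 + 2cd√105. Since √105 ∉ Q this forces 2cd = 0. If d = 0 then √229 = c ∈ Q, contradicting 229 squarefree > 1. If c = 0 then 229 = 105d^2, so 105·229 = (105d)^2 is a perfect square in Q — but 105·229 = 24045 is not a perfect square (since 105 and 229 are distinct squarefree integers). Contradiction. Hence √229 ∉ Q(√105), so x^2 - 229 stays irreducible over Q(√105) and [Q(√105, √229) : Q(√105)] = 2. By the tower law, [Q(√105, √229) : Q] = 2 · 2 = 4.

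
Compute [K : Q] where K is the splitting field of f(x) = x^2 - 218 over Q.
[K : Q] = 2

f(x) = x^2 - 218 factors as (x - √218)(x + √218). The splitting field is K = Q(√218). Since 218 is squarefree and > 1, it is not a perfect square, so x^2 - 218 is irreducible over Q and [Q(√218) : Q] = 2. Hence [K : Q] = 2.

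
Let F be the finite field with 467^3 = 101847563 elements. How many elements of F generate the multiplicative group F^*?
There are φ(101847562) = 48032352 primitive elements

F_q^* is cyclic of order q - 1 = 101847562. A cyclic group of order m has exactly φ(m) generators. Here m = 101847562 = 2 · 19 · 233 · 11503, so the number of primitive elements is φ(101847562) = 48032352.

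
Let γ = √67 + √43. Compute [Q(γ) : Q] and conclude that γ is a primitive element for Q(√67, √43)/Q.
[Q(γ) : Q] = 4 (equivalently, Q(γ) = Q(√67, √43))

Obviously Q(γ) ⊆ Q(√67, √43), and [Q(√67, √43):Q] = 4 (since 67, 43 are distinct squarefree integers > 1 with 2881 not a perfect square). To show equality we compute the minimal polynomial of γ. From γ = √67 + √43: γ^2 = 67 + 2√(2881) + 43 = 110 + 2√(2881), so γ^2 - 110 = 2√(2881); squaring, (γ^2 - 110)^2 = 4·2881, i.e. γ^4 - 220γ^2 + 12100 - 11524 = 0, i.e. γ^4 - 220γ^2 + 576 = 0. So γ is a root of x^4 - 220x^2 + 576. This polynomial is irreducible over Q: it has no rational root (each ±√67 ± √43 is irrational), and any factorization into two quadratics over Q would force √(2881) ∈ Q (pairing opposite roots) or √67, √43 ∈ Q (other pairings), all impossible. Hence [Q(γ):Q] = 4 = [Q(√67, √43):Q], so Q(γ) = Q(√67, √43).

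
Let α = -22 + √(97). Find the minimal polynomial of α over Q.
m_α(x) = x^2 + 44x + 387

From α + 22 = √(97), squaring gives (α + 22)^2 = 97, i.e. α^2 + 44α + 484 = 97, so α^2 + 44α + 387 = 0. The discriminant of x^2 + 44x + 387 is (44)^2 - 4·(387) = 1936 - 1548 = 388, and 4·(97) is not a perfect square in Q since 97 is squarefree and ≠ 1. Hence x^2 + 44x + 387 is irreducible over Q and is the minimal polynomial of α.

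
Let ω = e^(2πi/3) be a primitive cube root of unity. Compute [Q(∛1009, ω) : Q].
[Q(∛1009, ω) : Q] = 6

[Q(∛1009):Q] = 3 (min poly x^3 - 1009, irreducible since 1009 is not a perfect cube). [Q(ω):Q] = 2 (min poly x^2 + x + 1). Since Q(∛1009) ⊂ R and ω ∉ R, we have ω ∉ Q(∛1009), so x^2 + x + 1 remains irreducible over Q(∛1009) and [Q(∛1009, ω) : Q(∛1009)] = 2. By the tower law, [Q(∛1009, ω) : Q] = 3 · 2 = 6. (In fact Q(∛1009, ω) is the splitting field of x^3 - 1009 over Q.)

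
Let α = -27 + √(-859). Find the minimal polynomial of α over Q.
m_α(x) = x^2 + 54x + 1588

From α + 27 = √(-859), squaring gives (α + 27)^2 = -859, i.e. α^2 + 54α + 729 = -859, so α^2 + 54α + 1588 = 0. The discriminant of x^2 + 54x + 1588 is (54)^2 - 4·(1588) = 2916 - 6352 = -3436, and 4·(-859) is not a perfect square in Q since -859 is squarefree and ≠ 1. Hence x^2 + 54x + 1588 is irreducible over Q and is the minimal polynomial of α.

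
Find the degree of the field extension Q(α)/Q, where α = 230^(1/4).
[Q(α):Q] = 4

α is a root of x^4 - 230. By Eisenstein's criterion at the prime p = 2 (which divides the constant term 230 but p^2 = 4 does not, since 230 is squarefree), x^4 - 230 is irreducible over Q. Hence [Q(α):Q] = 4.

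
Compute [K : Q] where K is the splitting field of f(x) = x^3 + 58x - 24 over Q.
[K : Q] = 6

By the rational root test, any rational root of the monic integer polynomial f(x) = x^3 + 58x - 24 must be an integer dividing the constant term -24, i.e. one of ±{1, 2, 3, 4, 6, 8, 12, 24}. Evaluating: f(1) = 35, f(-1) = -83, f(2) = 100, f(-2) = -148, f(3) = 177, f(-3) = -225, f(4) = 272, f(-4) = -320, f(6) = 540, f(-6) = -588, f(8) = 952, f(-8) = -1000, f(12) = 2400, f(-12) = -2448, f(24) = 15192, f(-24) = -15240; none is 0, so f has no rational root and is therefore irreducible over Q (a cubic with no linear factor over a field is irreducible). For an irreducible cubic, the Galois group is A_3 or S_3 according as the discriminant disc(f) = -4a^3 - 27b^2 = -4·(58)^3 - 27·(-24)^2 = -796000 is or is not a square in Q. Here disc(f) = -796000 is not a perfect square in Q, so the Galois group of f over Q is not contained in A_3 and must be all of S_3. The splitting field has degree |S_3| = 6 over Q, so [K : Q] = 6.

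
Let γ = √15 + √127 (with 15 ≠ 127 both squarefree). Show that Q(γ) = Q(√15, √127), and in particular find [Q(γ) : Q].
[Q(γ) : Q] = 4 (equivalently, Q(γ) = Q(√15, √127))

Obviously Q(γ) ⊆ Q(√15, √127), and [Q(√15, √127):Q] = 4 (since 15, 127 are distinct squarefree integers > 1 with 1905 not a perfect square). To show equality we compute the minimal polynomial of γ. From γ = √15 + √127: γ^2 = 15 + 2√(1905) + 127 = 142 + 2√(1905), so γ^2 - 142 = 2√(1905); squaring, (γ^2 - 142)^2 = 4·1905, i.e. γ^4 - 284γ^2 + 20164 - 7620 = 0, i.e. γ^4 - 284γ^2 + 12544 = 0. So γ is a root of x^4 - 284x^2 + 12544. This polynomial is irreducible over Q: it has no rational root (each ±√15 ± √127 is irrational), and any factorization into two quadratics over Q would force √(1905) ∈ Q (pairing opposite roots) or √15, √127 ∈ Q (other pairings), all impossible. Hence [Q(γ):Q] = 4 = [Q(√15, √127):Q], so Q(γ) = Q(√15, √127).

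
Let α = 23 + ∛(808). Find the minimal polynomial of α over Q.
m_α(x) = x^3 - 69x^2 + 1587x - 12975

Set β = α - 23 = ∛(808), so β^3 = 808. Then (α - 23)^3 - 808 = 0, i.e. α is a root of g(x) = (x - 23)^3 - 808 = x^3 - 69x^2 + 1587x - 12975. Since g(x) = h(x - 23) where h(x) = x^3 - 808, and h is irreducible over Q (because 808 is not a perfect cube, so h has no rational root, and a monic cubic with no rational root is irreducible), g is also irreducible (irreducibility is preserved under the substitution x → x - 23). Hence m_α(x) = x^3 - 69x^2 + 1587x - 12975.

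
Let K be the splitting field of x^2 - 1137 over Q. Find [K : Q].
[K : Q] = 2

f(x) = x^2 - 1137 factors as (x - √1137)(x + √1137). The splitting field is K = Q(√1137). Since 1137 is squarefree and > 1, it is not a perfect square, so x^2 - 1137 is irreducible over Q and [Q(√1137) : Q] = 2. Hence [K : Q] = 2.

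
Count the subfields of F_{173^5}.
F_{173^5} has 2 subfields

The subfields of F_{p^n} are exactly the fields F_{p^d} for d | n (each is the fixed field of the unique index-d subgroup of Gal(F_{p^n}/F_p) ≅ Z/nZ). The divisors of n = 5 are {1, 5}, giving 2 subfields: F_{173^1}, F_{173^5}.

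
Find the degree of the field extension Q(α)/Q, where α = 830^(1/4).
[Q(α):Q] = 4

α is a root of x^4 - 830. By Eisenstein's criterion at the prime p = 2 (which divides the constant term 830 but p^2 = 4 does not, since 830 is squarefree), x^4 - 830 is irreducible over Q. Hence [Q(α):Q] = 4.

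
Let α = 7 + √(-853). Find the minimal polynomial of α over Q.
m_α(x) = x^2 - 14x + 902

From α - 7 = √(-853), squaring gives (α - 7)^2 = -853, i.e. α^2 - 14α + 49 = -853, so α^2 - 14α + 902 = 0. The discriminant of x^2 - 14x + 902 is (-14)^2 - 4·(902) = 196 - 3608 = -3412, and 4·(-853) is not a perfect square in Q since -853 is squarefree and ≠ 1. Hence x^2 - 14x + 902 is irreducible over Q and is the minimal polynomial of α.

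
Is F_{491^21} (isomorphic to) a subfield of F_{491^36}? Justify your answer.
No: F_{491^21} is not a subfield of F_{491^36}

F_{p^m} embeds in F_{p^n} iff m | n. Here 21 ∤ 36 (since 36 = 1·21 + 15 with remainder 15 ≠ 0), so F_{491^21} is not a subfield of F_{491^36}. Equivalently: if it were, the tower law would give 21 = [F_{491^21}:F_491] dividing [F_{491^36}:F_491] = 36, contradiction.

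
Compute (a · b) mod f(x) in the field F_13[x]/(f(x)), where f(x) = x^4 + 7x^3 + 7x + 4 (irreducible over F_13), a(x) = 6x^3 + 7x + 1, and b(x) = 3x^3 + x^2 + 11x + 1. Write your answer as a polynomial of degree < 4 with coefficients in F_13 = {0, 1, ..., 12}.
a · b ≡ 5x^3 + x^2 + 2x + 11 (mod f(x))

Multiply in F_13[x]: a(x)·b(x) = (6x^3 + 7x + 1)·(3x^3 + x^2 + 11x + 1) = 5x^6 + 6x^5 + 9x^4 + 3x^3 + 5x + 1. This has degree ≥ 4, so divide by f(x) over F_13: 5x^6 + 6x^5 + 9x^4 + 3x^3 + 5x + 1 = (5x^2 + 10x + 4)·(x^4 + 7x^3 + 7x + 4) + (5x^3 + x^2 + 2x + 11). Hence a·b ≡ 5x^3 + x^2 + 2x + 11 (mod f). (F_13[x]/(f) is a field with 13^4 = 28561 elements since f is irreducible of degree 4.)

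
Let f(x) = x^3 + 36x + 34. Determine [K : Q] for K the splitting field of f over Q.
[K : Q] = 6

By the rational root test, any rational root of the monic integer polynomial f(x) = x^3 + 36x + 34 must be an integer dividing the constant term 34, i.e. one of ±{1, 2, 17, 34}. Evaluating: f(1) = 71, f(-1) = -3, f(2) = 114, f(-2) = -46, f(17) = 5559, f(-17) = -5491, f(34) = 40562, f(-34) = -40494; none is 0, so f has no rational root and is therefore irreducible over Q (a cubic with no linear factor over a field is irreducible). For an irreducible cubic, the Galois group is A_3 or S_3 according as the discriminant disc(f) = -4a^3 - 27b^2 = -4·(36)^3 - 27·(34)^2 = -217836 is or is not a square in Q. Here disc(f) = -217836 is not a perfect square in Q, so the Galois group of f over Q is not contained in A_3 and must be all of S_3. The splitting field has degree |S_3| = 6 over Q, so [K : Q] = 6.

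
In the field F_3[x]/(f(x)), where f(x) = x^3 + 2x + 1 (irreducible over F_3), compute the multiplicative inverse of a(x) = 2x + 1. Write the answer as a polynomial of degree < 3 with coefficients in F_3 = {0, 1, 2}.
a(x)^(-1) ≡ x^2 + x (mod f(x))

Since f is irreducible over F_3, F_3[x]/(f) is a field and a(x) ≠ 0 has an inverse. Apply the extended Euclidean algorithm to f(x) and a(x) in F_3[x]: f(x) = (2x^2 + 2x)·a(x) + (1). The last nonzero remainder is the constant 1 = gcd(f, a) in F_3. Back-substituting through the division chain expresses 1 = s(x)·a(x) + t(x)·f(x) with s(x) ≡ x^2 + x (mod f), so a(x)^(-1) ≡ s(x) = x^2 + x (mod f). Check: (2x + 1)·(x^2 + x) = 2x^3 + x ≡ 1 (mod x^3 + 2x + 1).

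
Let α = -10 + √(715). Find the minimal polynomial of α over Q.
m_α(x) = x^2 + 20x - 615

From α + 10 = √(715), squaring gives (α + 10)^2 = 715, i.e. α^2 + 20α + 100 = 715, so α^2 + 20α - 615 = 0. The discriminant of x^2 + 20x - 615 is (20)^2 - 4·(-615) = 400 + 2460 = 2860, and 4·(715) is not a perfect square in Q since 715 is squarefree and ≠ 1. Hence x^2 + 20x - 615 is irreducible over Q and is the minimal polynomial of α.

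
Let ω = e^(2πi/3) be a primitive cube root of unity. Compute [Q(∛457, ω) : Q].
[Q(∛457, ω) : Q] = 6

[Q(∛457):Q] = 3 (min poly x^3 - 457, irreducible since 457 is not a perfect cube). [Q(ω):Q] = 2 (min poly x^2 + x + 1). Since Q(∛457) ⊂ R and ω ∉ R, we have ω ∉ Q(∛457), so x^2 + x + 1 remains irreducible over Q(∛457) and [Q(∛457, ω) : Q(∛457)] = 2. By the tower law, [Q(∛457, ω) : Q] = 3 · 2 = 6. (In fact Q(∛457, ω) is the splitting field of x^3 - 457 over Q.)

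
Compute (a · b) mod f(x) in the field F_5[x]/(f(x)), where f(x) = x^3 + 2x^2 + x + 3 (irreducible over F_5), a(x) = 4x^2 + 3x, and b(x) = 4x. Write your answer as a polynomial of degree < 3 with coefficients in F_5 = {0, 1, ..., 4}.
a · b ≡ 4x + 2 (mod f(x))

Multiply in F_5[x]: a(x)·b(x) = (4x^2 + 3x)·(4x) = x^3 + 2x^2. This has degree ≥ 3, so divide by f(x) over F_5: x^3 + 2x^2 = (1)·(x^3 + 2x^2 + x + 3) + (4x + 2). Hence a·b ≡ 4x + 2 (mod f). (F_5[x]/(f) is a field with 5^3 = 125 elements since f is irreducible of degree 3.)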